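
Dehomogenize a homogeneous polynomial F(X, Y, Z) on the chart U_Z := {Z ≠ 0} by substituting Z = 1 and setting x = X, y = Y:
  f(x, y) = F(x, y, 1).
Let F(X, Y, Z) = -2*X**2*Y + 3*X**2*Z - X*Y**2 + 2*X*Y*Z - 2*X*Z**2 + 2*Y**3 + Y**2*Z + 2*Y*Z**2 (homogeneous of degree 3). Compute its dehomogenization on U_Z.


f(x, y) = -2*x**2*y + 3*x**2 - x*y**2 + 2*x*y - 2*x + 2*y**3 + y**2 + 2*y

On U_Z we set Z = 1. Each monomial c·X^i·Y^j·Z^k in F becomes c·x^i·y^j·1^k = c·x^i·y^j.
Substituting Z = 1: F(X, Y, 1) = -2*x**2*y + 3*x**2 - x*y**2 + 2*x*y - 2*x + 2*y**3 + y**2 + 2*y.
Note: deg(f) ≤ deg(F) = 3; strict inequality happens when F is divisible by Z (lost terms).


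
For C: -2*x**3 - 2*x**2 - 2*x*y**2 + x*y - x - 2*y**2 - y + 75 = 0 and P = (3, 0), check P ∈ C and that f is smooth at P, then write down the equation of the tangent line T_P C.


Tangent line at P: -67*x + 2*y + 201 = 0.

Step 1: f(3, 0) = 0, so P lies on C.
Step 2: partial derivatives
  f_x(x, y) = -6*x**2 - 4*x - 2*y**2 + y - 1, f_y(x, y) = -4*x*y + x - 4*y - 1.
  f_x(P) = -67, f_y(P) = 2 (gradient nonzero, so P is smooth).
Step 3: tangent line at P: -67·(x − 3) + 2·(y − 0) = 0.
Expanding: -67*x + 2*y + 201 = 0.


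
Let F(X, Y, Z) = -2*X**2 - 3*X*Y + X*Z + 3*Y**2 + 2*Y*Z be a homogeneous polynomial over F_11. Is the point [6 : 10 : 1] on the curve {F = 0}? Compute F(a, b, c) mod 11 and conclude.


F(6,10,1) ≡ 8 (mod 11); P is NOT on the curve.

Evaluate F(6, 10, 1) term-by-term (mod 11).
  -2*X**2 ↦ -2·36·1·1 = -72
  -3*X*Y ↦ -3·6·10·1 = -180
  X*Z ↦ 1·6·1·1 = 6
  3*Y**2 ↦ 3·1·100·1 = 300
  2*Y*Z ↦ 2·1·10·1 = 20
Sum: F(6, 10, 1) = (-72) + (-180) + (6) + (300) + (20) = 74.
Reducing mod 11: 74 ≡ 8 (mod 11).
Since F(a, b, c) ≡ 8 ≠ 0 (mod 11), P does NOT lie on the curve.


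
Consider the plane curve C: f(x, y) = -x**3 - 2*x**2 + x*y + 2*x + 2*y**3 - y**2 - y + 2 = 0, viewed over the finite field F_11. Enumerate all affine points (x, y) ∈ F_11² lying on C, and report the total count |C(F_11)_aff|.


Affine F_11-points: {(0, 3), (0, 4), (0, 10), (1, 7), (2, 5), (3, 5), (4, 5), (4, 7), (5, 2), (6, 8), (7, 1), (7, 8)}; count = 12.

For each of the 121 pairs (x, y) ∈ F_11², evaluate f(x, y) mod 11. Record the zeros.
  x = 0: [0↦2, 1↦2, 2↦1, 3↦0, 4↦0, 5↦2, 6↦7, 7↦5, 8↦8, 9↦6, 10↦0]  zeros at y ∈ {3, 4, 10}
  x = 1: [0↦1, 1↦2, 2↦2, 3↦2, 4↦3, 5↦6, 6↦1, 7↦0, 8↦4, 9↦3, 10↦9]  zeros at y ∈ {7}
  x = 2: [0↦1, 1↦3, 2↦4, 3↦5, 4↦7, 5↦0, 6↦7, 7↦7, 8↦1, 9↦1, 10↦8]  zeros at y ∈ {5}
  x = 3: [0↦7, 1↦10, 2↦1, 3↦3, 4↦6, 5↦0, 6↦8, 7↦9, 8↦4, 9↦5, 10↦2]  zeros at y ∈ {5}
  x = 4: [0↦2, 1↦6, 2↦9, 3↦1, 4↦5, 5↦0, 6↦9, 7↦0, 8↦7, 9↦9, 10↦7]  zeros at y ∈ {5, 7}
  x = 5: [0↦2, 1↦7, 2↦0, 3↦4, 4↦9, 5↦5, 6↦4, 7↦7, 8↦4, 9↦7, 10↦6]  zeros at y ∈ {2}
  x = 6: [0↦1, 1↦7, 2↦1, 3↦6, 4↦1, 5↦9, 6↦9, 7↦2, 8↦0, 9↦4, 10↦4]  zeros at y ∈ {8}
  x = 7: [0↦4, 1↦0, 2↦6, 3↦1, 4↦8, 5↦6, 6↦7, 7↦1, 8↦0, 9↦5, 10↦6]  zeros at y ∈ {1, 8}
  x = 8: [0↦5, 1↦2, 2↦9, 3↦5, 4↦2, 5↦1, 6↦3, 7↦9, 8↦9, 9↦4, 10↦6]  zeros at y ∈ ∅
  x = 9: [0↦9, 1↦7, 2↦4, 3↦1, 4↦10, 5↦10, 6↦2, 7↦9, 8↦10, 9↦6, 10↦9]  zeros at y ∈ ∅
  x = 10: [0↦10, 1↦9, 2↦7, 3↦5, 4↦4, 5↦5, 6↦9, 7↦6, 8↦8, 9↦5, 10↦9]  zeros at y ∈ ∅
Collecting zeros: affine points = {(0, 3), (0, 4), (0, 10), (1, 7), (2, 5), (3, 5), (4, 5), (4, 7), (5, 2), (6, 8), (7, 1), (7, 8)}.
Total count |C(F_11)_aff| = 12.


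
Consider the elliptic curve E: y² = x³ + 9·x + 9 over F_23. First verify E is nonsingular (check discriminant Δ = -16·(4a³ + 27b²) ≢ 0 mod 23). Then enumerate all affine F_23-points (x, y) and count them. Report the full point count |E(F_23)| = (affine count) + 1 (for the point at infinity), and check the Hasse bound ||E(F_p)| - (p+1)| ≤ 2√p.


Affine points = {(0, 3), (0, 20), (2, 9), (2, 14), (5, 8), (5, 15), (6, 7), (6, 16), (7, 1), (7, 22), (8, 8), (8, 15), (10, 8), (10, 15), (11, 6), (11, 17), (13, 0), (14, 2), (14, 21), (15, 0), (18, 0), (19, 1), (19, 22), (20, 1), (20, 22), (21, 11), (21, 12)}; affine count = 27; |E(F_23)| = 28.

Discriminant check: Δ ∝ 4a³ + 27b² = 4·9³ + 27·9² = 4·729 + 27·81 ≡ 20 (mod 23). Nonzero ⇒ E is nonsingular.
For each x ∈ F_23, compute rhs = x³ + 9·x + 9 mod 23, then count y ∈ F_23 with y² ≡ rhs.
  x = 0: rhs = 9, matching y values: 3, 20 (2 points).
  x = 1: rhs = 19, matching y values: none (0 points).
  x = 2: rhs = 12, matching y values: 9, 14 (2 points).
  x = 3: rhs = 17, matching y values: none (0 points).
  x = 4: rhs = 17, matching y values: none (0 points).
  x = 5: rhs = 18, matching y values: 8, 15 (2 points).
  x = 6: rhs = 3, matching y values: 7, 16 (2 points).
  x = 7: rhs = 1, matching y values: 1, 22 (2 points).
  x = 8: rhs = 18, matching y values: 8, 15 (2 points).
  x = 9: rhs = 14, matching y values: none (0 points).
  x = 10: rhs = 18, matching y values: 8, 15 (2 points).
  x = 11: rhs = 13, matching y values: 6, 17 (2 points).
  x = 12: rhs = 5, matching y values: none (0 points).
  x = 13: rhs = 0, matching y values: 0 (1 points).
  x = 14: rhs = 4, matching y values: 2, 21 (2 points).
  x = 15: rhs = 0, matching y values: 0 (1 points).
  x = 16: rhs = 17, matching y values: none (0 points).
  x = 17: rhs = 15, matching y values: none (0 points).
  x = 18: rhs = 0, matching y values: 0 (1 points).
  x = 19: rhs = 1, matching y values: 1, 22 (2 points).
  x = 20: rhs = 1, matching y values: 1, 22 (2 points).
  x = 21: rhs = 6, matching y values: 11, 12 (2 points).
  x = 22: rhs = 22, matching y values: none (0 points).
Total affine count: 27.
Full point count |E(F_23)| = 27 + 1 = 28.
Hasse bound: |28 − (23+1)| = |4| = 4 ≤ 2√23 ≈ 9.5917 ✓.


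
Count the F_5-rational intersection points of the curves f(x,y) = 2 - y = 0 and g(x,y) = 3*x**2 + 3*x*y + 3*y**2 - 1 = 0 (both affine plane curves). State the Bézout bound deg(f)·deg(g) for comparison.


Common zeros: {(1, 2), (2, 2)}; count = 2; Bézout bound = 2.

deg(f) = 1, deg(g) = 2, so Bézout bound = 2.
Scan x ∈ F_5. For each x, list the y ∈ F_5 with f(x, y) ≡ 0 and those with g(x, y) ≡ 0 (mod 5); the common zeros in that column are the intersection.
  x = 0: f ≡ 0 at y ∈ {2}; g ≡ 0 at y ∈ ∅; common: ∅.
  x = 1: f ≡ 0 at y ∈ {2}; g ≡ 0 at y ∈ {2}; common: {2}.
  x = 2: f ≡ 0 at y ∈ {2}; g ≡ 0 at y ∈ {1, 2}; common: {2}.
  x = 3: f ≡ 0 at y ∈ {2}; g ≡ 0 at y ∈ {3, 4}; common: ∅.
  x = 4: f ≡ 0 at y ∈ {2}; g ≡ 0 at y ∈ {3}; common: ∅.
Collecting: common zeros = {(1, 2), (2, 2)}, so the count is 2.
Comparison with the Bézout bound: 2 ≤ 2 = deg(f)·deg(g), as expected for curves with no common component (the bound is attained).


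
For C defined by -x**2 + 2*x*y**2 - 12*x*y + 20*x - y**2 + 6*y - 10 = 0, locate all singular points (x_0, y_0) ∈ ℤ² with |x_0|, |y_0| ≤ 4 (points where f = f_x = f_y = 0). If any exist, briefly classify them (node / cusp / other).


Singular points: {(1, 3)}; classification: node.

Compute partial derivatives:
  f_x = -2*x + 2*y**2 - 12*y + 20.
  f_y = 4*x*y - 12*x - 2*y + 6.
Scan x_0 ∈ {−4, ..., 4}. For each x_0, f_y(x_0, y) is a polynomial in y; find its integer roots y ∈ {−4, ..., 4}, then test f_x and f at those candidates.
  x = -4: f_y(-4, y) = 54 - 18*y; vanishes at y ∈ {3}. (-4, 3): f_x = 10 ≠ 0.
  x = -3: f_y(-3, y) = 42 - 14*y; vanishes at y ∈ {3}. (-3, 3): f_x = 8 ≠ 0.
  x = -2: f_y(-2, y) = 30 - 10*y; vanishes at y ∈ {3}. (-2, 3): f_x = 6 ≠ 0.
  x = -1: f_y(-1, y) = 18 - 6*y; vanishes at y ∈ {3}. (-1, 3): f_x = 4 ≠ 0.
  x = 0: f_y(0, y) = 6 - 2*y; vanishes at y ∈ {3}. (0, 3): f_x = 2 ≠ 0.
  x = 1: f_y(1, y) = 2*y - 6; vanishes at y ∈ {3}. (1, 3): f_x = 0, f = 0 — SINGULAR.
  x = 2: f_y(2, y) = 6*y - 18; vanishes at y ∈ {3}. (2, 3): f_x = -2 ≠ 0.
  x = 3: f_y(3, y) = 10*y - 30; vanishes at y ∈ {3}. (3, 3): f_x = -4 ≠ 0.
  x = 4: f_y(4, y) = 14*y - 42; vanishes at y ∈ {3}. (4, 3): f_x = -6 ≠ 0.
Only singular point on the grid: (1, 3).
Classify: substitute x = 1 + u, y = 3 + v and expand: f = -u**2 + 2*u*v**2 + v**2.
No constant or linear terms (consistent with a singular point). Quadratic part: -u**2 + v**2. Cubic part: 2*u*v**2.
The quadratic part v**2 - u**2 = (v − u)(v + u) splits into two distinct linear factors, so there are two distinct tangent lines y − 3 = ±(x − 1) — this is a node (ordinary double point).
Classification: node.


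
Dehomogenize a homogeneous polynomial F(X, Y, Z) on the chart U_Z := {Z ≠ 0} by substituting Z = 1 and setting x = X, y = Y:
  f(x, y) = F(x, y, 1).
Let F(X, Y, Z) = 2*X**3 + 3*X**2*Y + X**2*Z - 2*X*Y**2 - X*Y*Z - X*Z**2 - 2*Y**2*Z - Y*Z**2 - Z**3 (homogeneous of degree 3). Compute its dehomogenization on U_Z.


f(x, y) = 2*x**3 + 3*x**2*y + x**2 - 2*x*y**2 - x*y - x - 2*y**2 - y - 1

On U_Z we set Z = 1. Each monomial c·X^i·Y^j·Z^k in F becomes c·x^i·y^j·1^k = c·x^i·y^j.
Substituting Z = 1: F(X, Y, 1) = 2*x**3 + 3*x**2*y + x**2 - 2*x*y**2 - x*y - x - 2*y**2 - y - 1.
Note: deg(f) ≤ deg(F) = 3; strict inequality happens when F is divisible by Z (lost terms).


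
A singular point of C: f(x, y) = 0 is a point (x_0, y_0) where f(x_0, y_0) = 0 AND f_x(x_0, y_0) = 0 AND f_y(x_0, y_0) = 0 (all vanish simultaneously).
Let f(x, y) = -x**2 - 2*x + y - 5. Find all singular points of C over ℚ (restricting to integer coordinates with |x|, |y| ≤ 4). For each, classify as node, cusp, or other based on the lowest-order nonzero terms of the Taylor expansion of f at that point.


No singular points in the scanned grid; C is smooth there.

Compute partial derivatives:
  f_x = -2*x - 2.
  f_y = 1.
f_y = 1 is a nonzero constant, so f_y never vanishes: no point (x, y) can satisfy f = f_x = f_y = 0. In particular no (x, y) ∈ {−4, ..., 4}² is singular; the curve is smooth.


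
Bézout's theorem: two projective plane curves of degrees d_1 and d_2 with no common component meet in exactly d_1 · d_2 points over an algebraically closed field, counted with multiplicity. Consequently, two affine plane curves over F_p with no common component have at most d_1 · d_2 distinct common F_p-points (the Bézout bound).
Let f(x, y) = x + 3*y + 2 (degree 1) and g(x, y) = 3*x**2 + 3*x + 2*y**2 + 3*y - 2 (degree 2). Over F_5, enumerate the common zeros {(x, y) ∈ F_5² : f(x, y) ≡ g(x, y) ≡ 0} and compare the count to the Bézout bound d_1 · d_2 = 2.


Common zeros: {(2, 2), (4, 3)}; count = 2; Bézout bound = 2.

deg(f) = 1, deg(g) = 2, so Bézout bound = 2.
Scan x ∈ F_5. For each x, list the y ∈ F_5 with f(x, y) ≡ 0 and those with g(x, y) ≡ 0 (mod 5); the common zeros in that column are the intersection.
  x = 0: f ≡ 0 at y ∈ {1}; g ≡ 0 at y ∈ {3}; common: ∅.
  x = 1: f ≡ 0 at y ∈ {4}; g ≡ 0 at y ∈ ∅; common: ∅.
  x = 2: f ≡ 0 at y ∈ {2}; g ≡ 0 at y ∈ {2, 4}; common: {2}.
  x = 3: f ≡ 0 at y ∈ {0}; g ≡ 0 at y ∈ ∅; common: ∅.
  x = 4: f ≡ 0 at y ∈ {3}; g ≡ 0 at y ∈ {3}; common: {3}.
Collecting: common zeros = {(2, 2), (4, 3)}, so the count is 2.
Comparison with the Bézout bound: 2 ≤ 2 = deg(f)·deg(g), as expected for curves with no common component (the bound is attained).


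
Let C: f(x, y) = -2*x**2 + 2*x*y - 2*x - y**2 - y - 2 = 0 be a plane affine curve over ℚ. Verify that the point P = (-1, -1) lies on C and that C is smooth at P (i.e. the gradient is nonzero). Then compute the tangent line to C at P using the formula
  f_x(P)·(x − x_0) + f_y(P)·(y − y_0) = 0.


Tangent line at P: -y - 1 = 0.

Step 1: f(-1, -1) = 0, so P lies on C.
Step 2: partial derivatives
  f_x(x, y) = -4*x + 2*y - 2, f_y(x, y) = 2*x - 2*y - 1.
  f_x(P) = 0, f_y(P) = -1 (gradient nonzero, so P is smooth).
Step 3: tangent line at P: 0·(x − -1) + -1·(y − -1) = 0.
Expanding: -y - 1 = 0.


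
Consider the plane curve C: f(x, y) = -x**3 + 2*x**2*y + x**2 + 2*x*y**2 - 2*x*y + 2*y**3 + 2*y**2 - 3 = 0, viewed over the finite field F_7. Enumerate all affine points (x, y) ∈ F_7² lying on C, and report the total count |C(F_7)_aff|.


Affine F_7-points: {(0, 2), (1, 4), (2, 0), (2, 5), (2, 6), (3, 0), (5, 1), (5, 6), (6, 6)}; count = 9.

For each of the 49 pairs (x, y) ∈ F_7², evaluate f(x, y) mod 7. Record the zeros.
  x = 0: [0↦4, 1↦1, 2↦0, 3↦6, 4↦3, 5↦3, 6↦4]  zeros at y ∈ {2}
  x = 1: [0↦4, 1↦3, 2↦1, 3↦3, 4↦0, 5↦4, 6↦6]  zeros at y ∈ {4}
  x = 2: [0↦0, 1↦5, 2↦6, 3↦1, 4↦2, 5↦0, 6↦0]  zeros at y ∈ {0, 5, 6}
  x = 3: [0↦0, 1↦1, 2↦2, 3↦1, 4↦3, 5↦6, 6↦1]  zeros at y ∈ {0}
  x = 4: [0↦5, 1↦6, 2↦4, 3↦4, 4↦4, 5↦2, 6↦3]  zeros at y ∈ ∅
  x = 5: [0↦2, 1↦0, 2↦6, 3↦4, 4↦6, 5↦3, 6↦0]  zeros at y ∈ {1, 6}
  x = 6: [0↦6, 1↦5, 2↦2, 3↦2, 4↦3, 5↦3, 6↦0]  zeros at y ∈ {6}
Collecting zeros: affine points = {(0, 2), (1, 4), (2, 0), (2, 5), (2, 6), (3, 0), (5, 1), (5, 6), (6, 6)}.
Total count |C(F_7)_aff| = 9.


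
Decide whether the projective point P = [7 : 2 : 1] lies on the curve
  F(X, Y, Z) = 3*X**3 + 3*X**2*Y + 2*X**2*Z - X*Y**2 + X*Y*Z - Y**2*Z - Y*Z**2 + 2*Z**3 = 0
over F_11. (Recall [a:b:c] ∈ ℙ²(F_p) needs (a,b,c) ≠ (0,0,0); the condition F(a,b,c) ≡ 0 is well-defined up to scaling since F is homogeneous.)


F(7,2,1) ≡ 6 (mod 11); P is NOT on the curve.

Evaluate F(7, 2, 1) term-by-term (mod 11).
  3*X**3 ↦ 3·343·1·1 = 1029
  3*X**2*Y ↦ 3·49·2·1 = 294
  2*X**2*Z ↦ 2·49·1·1 = 98
  -X*Y**2 ↦ -1·7·4·1 = -28
  X*Y*Z ↦ 1·7·2·1 = 14
  -Y**2*Z ↦ -1·1·4·1 = -4
  -Y*Z**2 ↦ -1·1·2·1 = -2
  2*Z**3 ↦ 2·1·1·1 = 2
Sum: F(7, 2, 1) = (1029) + (294) + (98) + (-28) + (14) + (-4) + (-2) + (2) = 1403.
Reducing mod 11: 1403 ≡ 6 (mod 11).
Since F(a, b, c) ≡ 6 ≠ 0 (mod 11), P does NOT lie on the curve.


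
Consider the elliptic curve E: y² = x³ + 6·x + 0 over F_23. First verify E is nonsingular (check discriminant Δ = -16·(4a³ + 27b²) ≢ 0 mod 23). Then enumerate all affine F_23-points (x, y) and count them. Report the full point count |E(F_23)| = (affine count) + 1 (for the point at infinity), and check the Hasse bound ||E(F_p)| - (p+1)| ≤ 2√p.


Affine points = {(0, 0), (8, 10), (8, 13), (9, 1), (9, 22), (10, 5), (10, 18), (12, 11), (12, 12), (16, 11), (16, 12), (17, 1), (17, 22), (18, 11), (18, 12), (19, 2), (19, 21), (20, 1), (20, 22), (21, 7), (21, 16), (22, 4), (22, 19)}; affine count = 23; |E(F_23)| = 24.

Discriminant check: Δ ∝ 4a³ + 27b² = 4·6³ + 27·0² = 4·216 + 27·0 ≡ 13 (mod 23). Nonzero ⇒ E is nonsingular.
For each x ∈ F_23, compute rhs = x³ + 6·x + 0 mod 23, then count y ∈ F_23 with y² ≡ rhs.
  x = 0: rhs = 0, matching y values: 0 (1 points).
  x = 1: rhs = 7, matching y values: none (0 points).
  x = 2: rhs = 20, matching y values: none (0 points).
  x = 3: rhs = 22, matching y values: none (0 points).
  x = 4: rhs = 19, matching y values: none (0 points).
  x = 5: rhs = 17, matching y values: none (0 points).
  x = 6: rhs = 22, matching y values: none (0 points).
  x = 7: rhs = 17, matching y values: none (0 points).
  x = 8: rhs = 8, matching y values: 10, 13 (2 points).
  x = 9: rhs = 1, matching y values: 1, 22 (2 points).
  x = 10: rhs = 2, matching y values: 5, 18 (2 points).
  x = 11: rhs = 17, matching y values: none (0 points).
  x = 12: rhs = 6, matching y values: 11, 12 (2 points).
  x = 13: rhs = 21, matching y values: none (0 points).
  x = 14: rhs = 22, matching y values: none (0 points).
  x = 15: rhs = 15, matching y values: none (0 points).
  x = 16: rhs = 6, matching y values: 11, 12 (2 points).
  x = 17: rhs = 1, matching y values: 1, 22 (2 points).
  x = 18: rhs = 6, matching y values: 11, 12 (2 points).
  x = 19: rhs = 4, matching y values: 2, 21 (2 points).
  x = 20: rhs = 1, matching y values: 1, 22 (2 points).
  x = 21: rhs = 3, matching y values: 7, 16 (2 points).
  x = 22: rhs = 16, matching y values: 4, 19 (2 points).
Total affine count: 23.
Full point count |E(F_23)| = 23 + 1 = 24.
Hasse bound: |24 − (23+1)| = |0| = 0 ≤ 2√23 ≈ 9.5917 ✓.


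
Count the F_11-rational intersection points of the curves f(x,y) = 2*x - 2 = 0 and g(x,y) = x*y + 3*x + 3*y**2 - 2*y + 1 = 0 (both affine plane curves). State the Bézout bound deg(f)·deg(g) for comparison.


Common zeros: ∅; count = 0; Bézout bound = 2.

deg(f) = 1, deg(g) = 2, so Bézout bound = 2.
Scan x ∈ F_11. For each x, list the y ∈ F_11 with f(x, y) ≡ 0 and those with g(x, y) ≡ 0 (mod 11); the common zeros in that column are the intersection.
  x = 0: f ≡ 0 at y ∈ ∅; g ≡ 0 at y ∈ {3, 5}; common: ∅.
  x = 1: f ≡ 0 at y ∈ {0, 1, 2, 3, 4, 5, 6, 7, 8, 9, 10}; g ≡ 0 at y ∈ ∅; common: ∅.
  x = 2: f ≡ 0 at y ∈ ∅; g ≡ 0 at y ∈ {4, 7}; common: ∅.
  x = 3: f ≡ 0 at y ∈ ∅; g ≡ 0 at y ∈ ∅; common: ∅.
  x = 4: f ≡ 0 at y ∈ ∅; g ≡ 0 at y ∈ ∅; common: ∅.
  x = 5: f ≡ 0 at y ∈ ∅; g ≡ 0 at y ∈ {1, 9}; common: ∅.
  x = 6: f ≡ 0 at y ∈ ∅; g ≡ 0 at y ∈ ∅; common: ∅.
  x = 7: f ≡ 0 at y ∈ ∅; g ≡ 0 at y ∈ {0, 2}; common: ∅.
  x = 8: f ≡ 0 at y ∈ ∅; g ≡ 0 at y ∈ {10}; common: ∅.
  x = 9: f ≡ 0 at y ∈ ∅; g ≡ 0 at y ∈ ∅; common: ∅.
  x = 10: f ≡ 0 at y ∈ ∅; g ≡ 0 at y ∈ {6}; common: ∅.
Collecting: common zeros = ∅, so the count is 0.
Comparison with the Bézout bound: 0 ≤ 2 = deg(f)·deg(g), as expected for curves with no common component (the affine F_11-count falls short of the bound because intersections may lie at infinity, over extension fields, or carry multiplicity).


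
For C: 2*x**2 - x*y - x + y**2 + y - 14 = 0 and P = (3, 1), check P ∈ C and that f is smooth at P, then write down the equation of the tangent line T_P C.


Tangent line at P: 10*x - 30 = 0.

Step 1: f(3, 1) = 0, so P lies on C.
Step 2: partial derivatives
  f_x(x, y) = 4*x - y - 1, f_y(x, y) = -x + 2*y + 1.
  f_x(P) = 10, f_y(P) = 0 (gradient nonzero, so P is smooth).
Step 3: tangent line at P: 10·(x − 3) + 0·(y − 1) = 0.
Expanding: 10*x - 30 = 0.


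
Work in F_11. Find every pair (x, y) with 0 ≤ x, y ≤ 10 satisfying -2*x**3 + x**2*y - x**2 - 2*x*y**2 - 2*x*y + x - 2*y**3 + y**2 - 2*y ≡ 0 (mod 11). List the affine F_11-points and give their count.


Affine F_11-points: {(0, 0), (3, 1), (3, 4), (3, 9), (4, 1), (6, 0), (7, 6), (9, 10), (10, 0)}; count = 9.

For each of the 121 pairs (x, y) ∈ F_11², evaluate f(x, y) mod 11. Record the zeros.
  x = 0: [0↦0, 1↦8, 2↦6, 3↦4, 4↦1, 5↦7, 6↦10, 7↦9, 8↦3, 9↦2, 10↦5]  zeros at y ∈ {0}
  x = 1: [0↦9, 1↦3, 2↦5, 3↦3, 4↦7, 5↦5, 6↦7, 7↦1, 8↦8, 9↦5, 10↦2]  zeros at y ∈ ∅
  x = 2: [0↦4, 1↦8, 2↦5, 3↦5, 4↦7, 5↦10, 6↦2, 7↦4, 8↦4, 9↦1, 10↦5]  zeros at y ∈ ∅
  x = 3: [0↦6, 1↦0, 2↦5, 3↦9, 4↦0, 5↦10, 6↦5, 7↦6, 8↦1, 9↦0, 10↦2]  zeros at y ∈ {1, 4, 9}
  x = 4: [0↦3, 1↦0, 2↦4, 3↦3, 4↦7, 5↦4, 6↦4, 7↦6, 8↦9, 9↦1, 10↦3]  zeros at y ∈ {1}
  x = 5: [0↦5, 1↦7, 2↦1, 3↦8, 4↦5, 5↦2, 6↦9, 7↦3, 8↦5, 9↦3, 10↦7]  zeros at y ∈ ∅
  x = 6: [0↦0, 1↦9, 2↦6, 3↦1, 4↦4, 5↦3, 6↦8, 7↦7, 8↦10, 9↦5, 10↦2]  zeros at y ∈ {0}
  x = 7: [0↦9, 1↦5, 2↦7, 3↦3, 4↦3, 5↦6, 6↦0, 7↦6, 8↦1, 9↦6, 10↦9]  zeros at y ∈ {6}
  x = 8: [0↦9, 1↦5, 2↦3, 3↦2, 4↦1, 5↦10, 6↦6, 7↦10, 8↦10, 9↦5, 10↦5]  zeros at y ∈ ∅
  x = 9: [0↦10, 1↦8, 2↦4, 3↦8, 4↦8, 5↦3, 6↦3, 7↦7, 8↦3, 9↦1, 10↦0]  zeros at y ∈ {10}
  x = 10: [0↦0, 1↦2, 2↦9, 3↦9, 4↦1, 5↦6, 6↦1, 7↦7, 8↦1, 9↦4, 10↦4]  zeros at y ∈ {0}
Collecting zeros: affine points = {(0, 0), (3, 1), (3, 4), (3, 9), (4, 1), (6, 0), (7, 6), (9, 10), (10, 0)}.
Total count |C(F_11)_aff| = 9.


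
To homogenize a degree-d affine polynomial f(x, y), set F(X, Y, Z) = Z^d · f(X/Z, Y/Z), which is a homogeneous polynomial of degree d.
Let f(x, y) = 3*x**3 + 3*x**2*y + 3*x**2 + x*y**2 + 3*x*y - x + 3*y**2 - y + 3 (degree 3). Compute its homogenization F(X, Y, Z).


F(X, Y, Z) = 3*X**3 + 3*X**2*Y + 3*X**2*Z + X*Y**2 + 3*X*Y*Z - X*Z**2 + 3*Y**2*Z - Y*Z**2 + 3*Z**3

deg(f) = 3.
Substitute x = X/Z, y = Y/Z into f, then multiply by Z^3.
  monomial 3·x^3·y^0 ↦ 3·X^3·Y^0·Z^0.
  monomial 3·x^2·y^1 ↦ 3·X^2·Y^1·Z^0.
  monomial 3·x^2·y^0 ↦ 3·X^2·Y^0·Z^1.
  monomial 1·x^1·y^2 ↦ 1·X^1·Y^2·Z^0.
  monomial 3·x^1·y^1 ↦ 3·X^1·Y^1·Z^1.
  monomial -1·x^1·y^0 ↦ -1·X^1·Y^0·Z^2.
  monomial 3·x^0·y^2 ↦ 3·X^0·Y^2·Z^1.
  monomial -1·x^0·y^1 ↦ -1·X^0·Y^1·Z^2.
  monomial 3·x^0·y^0 ↦ 3·X^0·Y^0·Z^3.
Collecting: F(X, Y, Z) = 3*X**3 + 3*X**2*Y + 3*X**2*Z + X*Y**2 + 3*X*Y*Z - X*Z**2 + 3*Y**2*Z - Y*Z**2 + 3*Z**3.


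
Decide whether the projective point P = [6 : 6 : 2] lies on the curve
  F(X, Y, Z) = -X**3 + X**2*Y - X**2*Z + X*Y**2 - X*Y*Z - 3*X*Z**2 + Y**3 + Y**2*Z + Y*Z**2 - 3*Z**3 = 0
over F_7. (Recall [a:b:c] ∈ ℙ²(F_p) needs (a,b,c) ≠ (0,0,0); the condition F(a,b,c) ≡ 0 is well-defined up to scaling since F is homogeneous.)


F(6,6,2) ≡ 1 (mod 7); P is NOT on the curve.

Evaluate F(6, 6, 2) term-by-term (mod 7).
  -X**3 ↦ -1·216·1·1 = -216
  X**2*Y ↦ 1·36·6·1 = 216
  -X**2*Z ↦ -1·36·1·2 = -72
  X*Y**2 ↦ 1·6·36·1 = 216
  -X*Y*Z ↦ -1·6·6·2 = -72
  -3*X*Z**2 ↦ -3·6·1·4 = -72
  Y**3 ↦ 1·1·216·1 = 216
  Y**2*Z ↦ 1·1·36·2 = 72
  Y*Z**2 ↦ 1·1·6·4 = 24
  -3*Z**3 ↦ -3·1·1·8 = -24
Sum: F(6, 6, 2) = (-216) + (216) + (-72) + (216) + (-72) + (-72) + (216) + (72) + (24) + (-24) = 288.
Reducing mod 7: 288 ≡ 1 (mod 7).
Since F(a, b, c) ≡ 1 ≠ 0 (mod 7), P does NOT lie on the curve.


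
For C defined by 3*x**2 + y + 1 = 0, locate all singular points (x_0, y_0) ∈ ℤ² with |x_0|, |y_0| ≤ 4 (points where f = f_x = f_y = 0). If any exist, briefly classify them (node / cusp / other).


No singular points in the scanned grid; C is smooth there.

Compute partial derivatives:
  f_x = 6*x.
  f_y = 1.
f_y = 1 is a nonzero constant, so f_y never vanishes: no point (x, y) can satisfy f = f_x = f_y = 0. In particular no (x, y) ∈ {−4, ..., 4}² is singular; the curve is smooth.


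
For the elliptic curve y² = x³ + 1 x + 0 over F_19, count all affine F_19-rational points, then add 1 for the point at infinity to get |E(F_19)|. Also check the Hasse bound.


Affine points = {(0, 0), (3, 7), (3, 12), (4, 7), (4, 12), (5, 4), (5, 15), (8, 8), (8, 11), (9, 4), (9, 15), (12, 7), (12, 12), (13, 5), (13, 14), (17, 3), (17, 16), (18, 6), (18, 13)}; affine count = 19; |E(F_19)| = 20.

Discriminant check: Δ ∝ 4a³ + 27b² = 4·1³ + 27·0² = 4·1 + 27·0 ≡ 4 (mod 19). Nonzero ⇒ E is nonsingular.
For each x ∈ F_19, compute rhs = x³ + 1·x + 0 mod 19, then count y ∈ F_19 with y² ≡ rhs.
  x = 0: rhs = 0, matching y values: 0 (1 points).
  x = 1: rhs = 2, matching y values: none (0 points).
  x = 2: rhs = 10, matching y values: none (0 points).
  x = 3: rhs = 11, matching y values: 7, 12 (2 points).
  x = 4: rhs = 11, matching y values: 7, 12 (2 points).
  x = 5: rhs = 16, matching y values: 4, 15 (2 points).
  x = 6: rhs = 13, matching y values: none (0 points).
  x = 7: rhs = 8, matching y values: none (0 points).
  x = 8: rhs = 7, matching y values: 8, 11 (2 points).
  x = 9: rhs = 16, matching y values: 4, 15 (2 points).
  x = 10: rhs = 3, matching y values: none (0 points).
  x = 11: rhs = 12, matching y values: none (0 points).
  x = 12: rhs = 11, matching y values: 7, 12 (2 points).
  x = 13: rhs = 6, matching y values: 5, 14 (2 points).
  x = 14: rhs = 3, matching y values: none (0 points).
  x = 15: rhs = 8, matching y values: none (0 points).
  x = 16: rhs = 8, matching y values: none (0 points).
  x = 17: rhs = 9, matching y values: 3, 16 (2 points).
  x = 18: rhs = 17, matching y values: 6, 13 (2 points).
Total affine count: 19.
Full point count |E(F_19)| = 19 + 1 = 20.
Hasse bound: |20 − (19+1)| = |0| = 0 ≤ 2√19 ≈ 8.7178 ✓.


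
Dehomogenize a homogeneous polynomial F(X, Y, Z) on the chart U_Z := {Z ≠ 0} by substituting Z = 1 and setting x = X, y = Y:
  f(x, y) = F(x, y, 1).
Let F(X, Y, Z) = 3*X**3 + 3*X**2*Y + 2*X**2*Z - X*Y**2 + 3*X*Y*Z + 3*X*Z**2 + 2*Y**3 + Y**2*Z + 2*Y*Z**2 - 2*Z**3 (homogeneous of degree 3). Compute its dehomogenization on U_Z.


f(x, y) = 3*x**3 + 3*x**2*y + 2*x**2 - x*y**2 + 3*x*y + 3*x + 2*y**3 + y**2 + 2*y - 2

On U_Z we set Z = 1. Each monomial c·X^i·Y^j·Z^k in F becomes c·x^i·y^j·1^k = c·x^i·y^j.
Substituting Z = 1: F(X, Y, 1) = 3*x**3 + 3*x**2*y + 2*x**2 - x*y**2 + 3*x*y + 3*x + 2*y**3 + y**2 + 2*y - 2.
Note: deg(f) ≤ deg(F) = 3; strict inequality happens when F is divisible by Z (lost terms).


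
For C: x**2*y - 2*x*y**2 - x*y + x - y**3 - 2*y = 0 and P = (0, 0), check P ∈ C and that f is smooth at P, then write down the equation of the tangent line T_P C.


Tangent line at P: x - 2*y = 0.

Step 1: f(0, 0) = 0, so P lies on C.
Step 2: partial derivatives
  f_x(x, y) = 2*x*y - 2*y**2 - y + 1, f_y(x, y) = x**2 - 4*x*y - x - 3*y**2 - 2.
  f_x(P) = 1, f_y(P) = -2 (gradient nonzero, so P is smooth).
Step 3: tangent line at P: 1·(x − 0) + -2·(y − 0) = 0.
Expanding: x - 2*y = 0.


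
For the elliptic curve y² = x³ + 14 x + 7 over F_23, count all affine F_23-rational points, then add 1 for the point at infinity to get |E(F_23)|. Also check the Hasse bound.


Affine points = {(4, 9), (4, 14), (5, 8), (5, 15), (6, 10), (6, 13), (14, 7), (14, 16), (15, 2), (15, 21), (16, 7), (16, 16), (17, 11), (17, 12), (19, 5), (19, 18)}; affine count = 16; |E(F_23)| = 17.

Discriminant check: Δ ∝ 4a³ + 27b² = 4·14³ + 27·7² = 4·2744 + 27·49 ≡ 17 (mod 23). Nonzero ⇒ E is nonsingular.
For each x ∈ F_23, compute rhs = x³ + 14·x + 7 mod 23, then count y ∈ F_23 with y² ≡ rhs.
  x = 0: rhs = 7, matching y values: none (0 points).
  x = 1: rhs = 22, matching y values: none (0 points).
  x = 2: rhs = 20, matching y values: none (0 points).
  x = 3: rhs = 7, matching y values: none (0 points).
  x = 4: rhs = 12, matching y values: 9, 14 (2 points).
  x = 5: rhs = 18, matching y values: 8, 15 (2 points).
  x = 6: rhs = 8, matching y values: 10, 13 (2 points).
  x = 7: rhs = 11, matching y values: none (0 points).
  x = 8: rhs = 10, matching y values: none (0 points).
  x = 9: rhs = 11, matching y values: none (0 points).
  x = 10: rhs = 20, matching y values: none (0 points).
  x = 11: rhs = 20, matching y values: none (0 points).
  x = 12: rhs = 17, matching y values: none (0 points).
  x = 13: rhs = 17, matching y values: none (0 points).
  x = 14: rhs = 3, matching y values: 7, 16 (2 points).
  x = 15: rhs = 4, matching y values: 2, 21 (2 points).
  x = 16: rhs = 3, matching y values: 7, 16 (2 points).
  x = 17: rhs = 6, matching y values: 11, 12 (2 points).
  x = 18: rhs = 19, matching y values: none (0 points).
  x = 19: rhs = 2, matching y values: 5, 18 (2 points).
  x = 20: rhs = 7, matching y values: none (0 points).
  x = 21: rhs = 17, matching y values: none (0 points).
  x = 22: rhs = 15, matching y values: none (0 points).
Total affine count: 16.
Full point count |E(F_23)| = 16 + 1 = 17.
Hasse bound: |17 − (23+1)| = |-7| = 7 ≤ 2√23 ≈ 9.5917 ✓.


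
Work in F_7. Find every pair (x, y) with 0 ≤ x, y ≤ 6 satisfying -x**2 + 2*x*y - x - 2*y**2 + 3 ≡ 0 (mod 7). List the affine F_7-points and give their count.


Affine F_7-points: {(6, 3)}; count = 1.

For each of the 49 pairs (x, y) ∈ F_7², evaluate f(x, y) mod 7. Record the zeros.
  x = 0: [0↦3, 1↦1, 2↦2, 3↦6, 4↦6, 5↦2, 6↦1]  zeros at y ∈ ∅
  x = 1: [0↦1, 1↦1, 2↦4, 3↦3, 4↦5, 5↦3, 6↦4]  zeros at y ∈ ∅
  x = 2: [0↦4, 1↦6, 2↦4, 3↦5, 4↦2, 5↦2, 6↦5]  zeros at y ∈ ∅
  x = 3: [0↦5, 1↦2, 2↦2, 3↦5, 4↦4, 5↦6, 6↦4]  zeros at y ∈ ∅
  x = 4: [0↦4, 1↦3, 2↦5, 3↦3, 4↦4, 5↦1, 6↦1]  zeros at y ∈ ∅
  x = 5: [0↦1, 1↦2, 2↦6, 3↦6, 4↦2, 5↦1, 6↦3]  zeros at y ∈ ∅
  x = 6: [0↦3, 1↦6, 2↦5, 3↦0, 4↦5, 5↦6, 6↦3]  zeros at y ∈ {3}
Collecting zeros: affine points = {(6, 3)}.
Total count |C(F_7)_aff| = 1.


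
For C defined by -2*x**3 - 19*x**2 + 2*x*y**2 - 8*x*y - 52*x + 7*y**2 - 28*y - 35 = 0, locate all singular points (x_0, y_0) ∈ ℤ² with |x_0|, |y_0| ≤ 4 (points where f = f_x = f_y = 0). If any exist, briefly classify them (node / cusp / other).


Singular points: {(-3, 2)}; classification: node.

Compute partial derivatives:
  f_x = -6*x**2 - 38*x + 2*y**2 - 8*y - 52.
  f_y = 4*x*y - 8*x + 14*y - 28.
Scan x_0 ∈ {−4, ..., 4}. For each x_0, f_y(x_0, y) is a polynomial in y; find its integer roots y ∈ {−4, ..., 4}, then test f_x and f at those candidates.
  x = -4: f_y(-4, y) = 4 - 2*y; vanishes at y ∈ {2}. (-4, 2): f_x = -4 ≠ 0.
  x = -3: f_y(-3, y) = 2*y - 4; vanishes at y ∈ {2}. (-3, 2): f_x = 0, f = 0 — SINGULAR.
  x = -2: f_y(-2, y) = 6*y - 12; vanishes at y ∈ {2}. (-2, 2): f_x = -8 ≠ 0.
  x = -1: f_y(-1, y) = 10*y - 20; vanishes at y ∈ {2}. (-1, 2): f_x = -28 ≠ 0.
  x = 0: f_y(0, y) = 14*y - 28; vanishes at y ∈ {2}. (0, 2): f_x = -60 ≠ 0.
  x = 1: f_y(1, y) = 18*y - 36; vanishes at y ∈ {2}. (1, 2): f_x = -104 ≠ 0.
  x = 2: f_y(2, y) = 22*y - 44; vanishes at y ∈ {2}. (2, 2): f_x = -160 ≠ 0.
  x = 3: f_y(3, y) = 26*y - 52; vanishes at y ∈ {2}. (3, 2): f_x = -228 ≠ 0.
  x = 4: f_y(4, y) = 30*y - 60; vanishes at y ∈ {2}. (4, 2): f_x = -308 ≠ 0.
Only singular point on the grid: (-3, 2).
Classify: substitute x = -3 + u, y = 2 + v and expand: f = -2*u**3 - u**2 + 2*u*v**2 + v**2.
No constant or linear terms (consistent with a singular point). Quadratic part: -u**2 + v**2. Cubic part: -2*u**3 + 2*u*v**2.
The quadratic part v**2 - u**2 = (v − u)(v + u) splits into two distinct linear factors, so there are two distinct tangent lines y − 2 = ±(x − -3) — this is a node (ordinary double point).
Classification: node.


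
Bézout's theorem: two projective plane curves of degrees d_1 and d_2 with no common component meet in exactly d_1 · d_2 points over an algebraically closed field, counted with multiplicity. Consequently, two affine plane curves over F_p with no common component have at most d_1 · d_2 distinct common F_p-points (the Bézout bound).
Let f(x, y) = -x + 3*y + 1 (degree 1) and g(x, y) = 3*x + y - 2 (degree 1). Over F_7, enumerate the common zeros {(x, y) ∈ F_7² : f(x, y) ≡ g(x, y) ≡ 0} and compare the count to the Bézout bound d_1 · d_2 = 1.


Common zeros: {(0, 2)}; count = 1; Bézout bound = 1.

deg(f) = 1, deg(g) = 1, so Bézout bound = 1.
Scan x ∈ F_7. For each x, list the y ∈ F_7 with f(x, y) ≡ 0 and those with g(x, y) ≡ 0 (mod 7); the common zeros in that column are the intersection.
  x = 0: f ≡ 0 at y ∈ {2}; g ≡ 0 at y ∈ {2}; common: {2}.
  x = 1: f ≡ 0 at y ∈ {0}; g ≡ 0 at y ∈ {6}; common: ∅.
  x = 2: f ≡ 0 at y ∈ {5}; g ≡ 0 at y ∈ {3}; common: ∅.
  x = 3: f ≡ 0 at y ∈ {3}; g ≡ 0 at y ∈ {0}; common: ∅.
  x = 4: f ≡ 0 at y ∈ {1}; g ≡ 0 at y ∈ {4}; common: ∅.
  x = 5: f ≡ 0 at y ∈ {6}; g ≡ 0 at y ∈ {1}; common: ∅.
  x = 6: f ≡ 0 at y ∈ {4}; g ≡ 0 at y ∈ {5}; common: ∅.
Collecting: common zeros = {(0, 2)}, so the count is 1.
Comparison with the Bézout bound: 1 ≤ 1 = deg(f)·deg(g), as expected for curves with no common component (the bound is attained).


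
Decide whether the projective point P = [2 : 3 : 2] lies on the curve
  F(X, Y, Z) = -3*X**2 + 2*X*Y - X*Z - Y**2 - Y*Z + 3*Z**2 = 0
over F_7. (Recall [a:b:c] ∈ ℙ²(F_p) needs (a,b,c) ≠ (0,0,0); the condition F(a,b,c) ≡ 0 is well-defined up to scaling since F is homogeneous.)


F(2,3,2) ≡ 0 (mod 7); P is on the curve.

Evaluate F(2, 3, 2) term-by-term (mod 7).
  -3*X**2 ↦ -3·4·1·1 = -12
  2*X*Y ↦ 2·2·3·1 = 12
  -X*Z ↦ -1·2·1·2 = -4
  -Y**2 ↦ -1·1·9·1 = -9
  -Y*Z ↦ -1·1·3·2 = -6
  3*Z**2 ↦ 3·1·1·4 = 12
Sum: F(2, 3, 2) = (-12) + (12) + (-4) + (-9) + (-6) + (12) = -7.
Reducing mod 7: -7 ≡ 0 (mod 7).
Since F(a, b, c) ≡ 0 (mod 7), P lies on the curve.


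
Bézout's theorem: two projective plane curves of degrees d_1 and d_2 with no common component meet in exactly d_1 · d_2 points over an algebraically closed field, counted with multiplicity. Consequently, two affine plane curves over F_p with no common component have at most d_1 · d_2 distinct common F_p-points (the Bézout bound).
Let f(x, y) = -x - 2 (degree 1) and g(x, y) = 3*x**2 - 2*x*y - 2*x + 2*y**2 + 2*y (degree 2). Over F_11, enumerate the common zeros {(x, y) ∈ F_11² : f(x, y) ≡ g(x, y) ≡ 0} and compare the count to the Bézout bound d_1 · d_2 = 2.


Common zeros: ∅; count = 0; Bézout bound = 2.

deg(f) = 1, deg(g) = 2, so Bézout bound = 2.
Scan x ∈ F_11. For each x, list the y ∈ F_11 with f(x, y) ≡ 0 and those with g(x, y) ≡ 0 (mod 11); the common zeros in that column are the intersection.
  x = 0: f ≡ 0 at y ∈ ∅; g ≡ 0 at y ∈ {0, 10}; common: ∅.
  x = 1: f ≡ 0 at y ∈ ∅; g ≡ 0 at y ∈ {4, 7}; common: ∅.
  x = 2: f ≡ 0 at y ∈ ∅; g ≡ 0 at y ∈ ∅; common: ∅.
  x = 3: f ≡ 0 at y ∈ ∅; g ≡ 0 at y ∈ ∅; common: ∅.
  x = 4: f ≡ 0 at y ∈ ∅; g ≡ 0 at y ∈ ∅; common: ∅.
  x = 5: f ≡ 0 at y ∈ ∅; g ≡ 0 at y ∈ ∅; common: ∅.
  x = 6: f ≡ 0 at y ∈ ∅; g ≡ 0 at y ∈ {1, 4}; common: ∅.
  x = 7: f ≡ 0 at y ∈ ∅; g ≡ 0 at y ∈ {8, 9}; common: ∅.
  x = 8: f ≡ 0 at y ∈ ∅; g ≡ 0 at y ∈ {0, 7}; common: ∅.
  x = 9: f ≡ 0 at y ∈ {0, 1, 2, 3, 4, 5, 6, 7, 8, 9, 10}; g ≡ 0 at y ∈ ∅; common: ∅.
  x = 10: f ≡ 0 at y ∈ ∅; g ≡ 0 at y ∈ {1, 8}; common: ∅.
Collecting: common zeros = ∅, so the count is 0.
Comparison with the Bézout bound: 0 ≤ 2 = deg(f)·deg(g), as expected for curves with no common component (the affine F_11-count falls short of the bound because intersections may lie at infinity, over extension fields, or carry multiplicity).


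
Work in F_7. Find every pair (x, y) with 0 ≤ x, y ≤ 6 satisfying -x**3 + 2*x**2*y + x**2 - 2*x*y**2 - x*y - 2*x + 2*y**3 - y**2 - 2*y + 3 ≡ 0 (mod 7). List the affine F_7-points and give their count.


Affine F_7-points: {(0, 3), (1, 4), (2, 5), (3, 0), (3, 2), (3, 5), (4, 2), (4, 4), (5, 2), (6, 0), (6, 5)}; count = 11.

For each of the 49 pairs (x, y) ∈ F_7², evaluate f(x, y) mod 7. Record the zeros.
  x = 0: [0↦3, 1↦2, 2↦4, 3↦0, 4↦2, 5↦1, 6↦2]  zeros at y ∈ {3}
  x = 1: [0↦1, 1↦6, 2↦3, 3↦4, 4↦0, 5↦3, 6↦4]  zeros at y ∈ {4}
  x = 2: [0↦2, 1↦3, 2↦6, 3↦2, 4↦3, 5↦0, 6↦5]  zeros at y ∈ {5}
  x = 3: [0↦0, 1↦1, 2↦0, 3↦2, 4↦5, 5↦0, 6↦6]  zeros at y ∈ {0, 2, 5}
  x = 4: [0↦3, 1↦1, 2↦0, 3↦5, 4↦0, 5↦4, 6↦1]  zeros at y ∈ {2, 4}
  x = 5: [0↦5, 1↦4, 2↦0, 3↦5, 4↦3, 5↦6, 6↦5]  zeros at y ∈ {2}
  x = 6: [0↦0, 1↦4, 2↦1, 3↦3, 4↦1, 5↦0, 6↦5]  zeros at y ∈ {0, 5}
Collecting zeros: affine points = {(0, 3), (1, 4), (2, 5), (3, 0), (3, 2), (3, 5), (4, 2), (4, 4), (5, 2), (6, 0), (6, 5)}.
Total count |C(F_7)_aff| = 11.


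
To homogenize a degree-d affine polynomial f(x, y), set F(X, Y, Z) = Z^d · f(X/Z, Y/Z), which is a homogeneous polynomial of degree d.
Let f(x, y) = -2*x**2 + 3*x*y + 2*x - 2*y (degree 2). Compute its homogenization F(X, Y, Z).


F(X, Y, Z) = -2*X**2 + 3*X*Y + 2*X*Z - 2*Y*Z

deg(f) = 2.
Substitute x = X/Z, y = Y/Z into f, then multiply by Z^2.
  monomial -2·x^2·y^0 ↦ -2·X^2·Y^0·Z^0.
  monomial 3·x^1·y^1 ↦ 3·X^1·Y^1·Z^0.
  monomial 2·x^1·y^0 ↦ 2·X^1·Y^0·Z^1.
  monomial -2·x^0·y^1 ↦ -2·X^0·Y^1·Z^1.
Collecting: F(X, Y, Z) = -2*X**2 + 3*X*Y + 2*X*Z - 2*Y*Z.


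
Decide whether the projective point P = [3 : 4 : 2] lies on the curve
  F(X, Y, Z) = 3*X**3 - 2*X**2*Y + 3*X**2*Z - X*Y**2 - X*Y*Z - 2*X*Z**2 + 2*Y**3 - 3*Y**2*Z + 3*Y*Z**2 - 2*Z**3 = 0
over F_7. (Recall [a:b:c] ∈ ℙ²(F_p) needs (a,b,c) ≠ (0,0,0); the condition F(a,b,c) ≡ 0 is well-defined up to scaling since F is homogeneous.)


F(3,4,2) ≡ 3 (mod 7); P is NOT on the curve.

Evaluate F(3, 4, 2) term-by-term (mod 7).
  3*X**3 ↦ 3·27·1·1 = 81
  -2*X**2*Y ↦ -2·9·4·1 = -72
  3*X**2*Z ↦ 3·9·1·2 = 54
  -X*Y**2 ↦ -1·3·16·1 = -48
  -X*Y*Z ↦ -1·3·4·2 = -24
  -2*X*Z**2 ↦ -2·3·1·4 = -24
  2*Y**3 ↦ 2·1·64·1 = 128
  -3*Y**2*Z ↦ -3·1·16·2 = -96
  3*Y*Z**2 ↦ 3·1·4·4 = 48
  -2*Z**3 ↦ -2·1·1·8 = -16
Sum: F(3, 4, 2) = (81) + (-72) + (54) + (-48) + (-24) + (-24) + (128) + (-96) + (48) + (-16) = 31.
Reducing mod 7: 31 ≡ 3 (mod 7).
Since F(a, b, c) ≡ 3 ≠ 0 (mod 7), P does NOT lie on the curve.


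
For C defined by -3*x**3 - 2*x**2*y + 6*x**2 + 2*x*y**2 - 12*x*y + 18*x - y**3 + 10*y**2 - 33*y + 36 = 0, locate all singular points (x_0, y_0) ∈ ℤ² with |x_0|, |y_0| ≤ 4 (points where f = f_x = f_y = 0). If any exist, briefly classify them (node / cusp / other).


Singular points: {(0, 3)}; classification: cusp.

Compute partial derivatives:
  f_x = -9*x**2 - 4*x*y + 12*x + 2*y**2 - 12*y + 18.
  f_y = -2*x**2 + 4*x*y - 12*x - 3*y**2 + 20*y - 33.
Scan x_0 ∈ {−4, ..., 4}. For each x_0, f_y(x_0, y) is a polynomial in y; find its integer roots y ∈ {−4, ..., 4}, then test f_x and f at those candidates.
  x = -4: f_y(-4, y) = -3*y**2 + 4*y - 17; no integer root y with |y| ≤ 4.
  x = -3: f_y(-3, y) = -3*y**2 + 8*y - 15; no integer root y with |y| ≤ 4.
  x = -2: f_y(-2, y) = -3*y**2 + 12*y - 17; no integer root y with |y| ≤ 4.
  x = -1: f_y(-1, y) = -3*y**2 + 16*y - 23; no integer root y with |y| ≤ 4.
  x = 0: f_y(0, y) = -3*y**2 + 20*y - 33; vanishes at y ∈ {3}. (0, 3): f_x = 0, f = 0 — SINGULAR.
  x = 1: f_y(1, y) = -3*y**2 + 24*y - 47; no integer root y with |y| ≤ 4.
  x = 2: f_y(2, y) = -3*y**2 + 28*y - 65; no integer root y with |y| ≤ 4.
  x = 3: f_y(3, y) = -3*y**2 + 32*y - 87; no integer root y with |y| ≤ 4.
  x = 4: f_y(4, y) = -3*y**2 + 36*y - 113; no integer root y with |y| ≤ 4.
Only singular point on the grid: (0, 3).
Classify: substitute x = 0 + u, y = 3 + v and expand: f = -3*u**3 - 2*u**2*v + 2*u*v**2 - v**3 + v**2.
No constant or linear terms (consistent with a singular point). Quadratic part: v**2. Cubic part: -3*u**3 - 2*u**2*v + 2*u*v**2 - v**3.
The quadratic part v**2 is a perfect square, so there is a single (double) tangent line v = 0, i.e. y = 3. Restricting the cubic part to that line (v = 0) leaves -3*u**3 ≠ 0, so f is not divisible by v and the branch is v² ≈ 3*u**3 to lowest order — this is a cusp.
Classification: cusp.


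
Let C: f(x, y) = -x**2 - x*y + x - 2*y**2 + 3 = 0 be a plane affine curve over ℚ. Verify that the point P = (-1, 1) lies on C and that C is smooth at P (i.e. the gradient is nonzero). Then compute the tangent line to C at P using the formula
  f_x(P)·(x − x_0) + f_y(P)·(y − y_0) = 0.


Tangent line at P: 2*x - 3*y + 5 = 0.

Step 1: f(-1, 1) = 0, so P lies on C.
Step 2: partial derivatives
  f_x(x, y) = -2*x - y + 1, f_y(x, y) = -x - 4*y.
  f_x(P) = 2, f_y(P) = -3 (gradient nonzero, so P is smooth).
Step 3: tangent line at P: 2·(x − -1) + -3·(y − 1) = 0.
Expanding: 2*x - 3*y + 5 = 0.


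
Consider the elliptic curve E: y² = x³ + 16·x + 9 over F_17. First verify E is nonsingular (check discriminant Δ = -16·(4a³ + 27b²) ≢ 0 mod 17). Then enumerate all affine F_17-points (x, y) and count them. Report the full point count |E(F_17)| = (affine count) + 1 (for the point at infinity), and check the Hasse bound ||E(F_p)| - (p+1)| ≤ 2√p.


Affine points = {(0, 3), (0, 14), (1, 3), (1, 14), (2, 7), (2, 10), (3, 4), (3, 13), (4, 1), (4, 16), (6, 7), (6, 10), (9, 7), (9, 10), (10, 8), (10, 9), (12, 5), (12, 12), (13, 0), (14, 6), (14, 11), (16, 3), (16, 14)}; affine count = 23; |E(F_17)| = 24.

Discriminant check: Δ ∝ 4a³ + 27b² = 4·16³ + 27·9² = 4·4096 + 27·81 ≡ 7 (mod 17). Nonzero ⇒ E is nonsingular.
For each x ∈ F_17, compute rhs = x³ + 16·x + 9 mod 17, then count y ∈ F_17 with y² ≡ rhs.
  x = 0: rhs = 9, matching y values: 3, 14 (2 points).
  x = 1: rhs = 9, matching y values: 3, 14 (2 points).
  x = 2: rhs = 15, matching y values: 7, 10 (2 points).
  x = 3: rhs = 16, matching y values: 4, 13 (2 points).
  x = 4: rhs = 1, matching y values: 1, 16 (2 points).
  x = 5: rhs = 10, matching y values: none (0 points).
  x = 6: rhs = 15, matching y values: 7, 10 (2 points).
  x = 7: rhs = 5, matching y values: none (0 points).
  x = 8: rhs = 3, matching y values: none (0 points).
  x = 9: rhs = 15, matching y values: 7, 10 (2 points).
  x = 10: rhs = 13, matching y values: 8, 9 (2 points).
  x = 11: rhs = 3, matching y values: none (0 points).
  x = 12: rhs = 8, matching y values: 5, 12 (2 points).
  x = 13: rhs = 0, matching y values: 0 (1 points).
  x = 14: rhs = 2, matching y values: 6, 11 (2 points).
  x = 15: rhs = 3, matching y values: none (0 points).
  x = 16: rhs = 9, matching y values: 3, 14 (2 points).
Total affine count: 23.
Full point count |E(F_17)| = 23 + 1 = 24.
Hasse bound: |24 − (17+1)| = |6| = 6 ≤ 2√17 ≈ 8.2462 ✓.
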